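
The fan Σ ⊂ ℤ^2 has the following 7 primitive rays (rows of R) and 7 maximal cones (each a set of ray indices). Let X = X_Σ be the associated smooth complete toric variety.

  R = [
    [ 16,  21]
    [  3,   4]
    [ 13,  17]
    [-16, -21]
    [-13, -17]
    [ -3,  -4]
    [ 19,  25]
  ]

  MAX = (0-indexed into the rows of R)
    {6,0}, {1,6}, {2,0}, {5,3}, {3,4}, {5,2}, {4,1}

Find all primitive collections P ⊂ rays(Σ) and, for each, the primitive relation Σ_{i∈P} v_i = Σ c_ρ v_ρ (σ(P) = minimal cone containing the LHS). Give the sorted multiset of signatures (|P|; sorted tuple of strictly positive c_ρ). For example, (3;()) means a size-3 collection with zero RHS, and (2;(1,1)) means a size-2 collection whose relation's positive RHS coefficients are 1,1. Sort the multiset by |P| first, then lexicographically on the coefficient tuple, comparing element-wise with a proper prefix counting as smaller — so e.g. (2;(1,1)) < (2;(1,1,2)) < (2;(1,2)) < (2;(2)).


Primitive collections (14):

  • {0,3}:  v_{0} + v_{3} = 0 — sig = (2;())
  • {1,5}:  v_{1} + v_{5} = 0 — sig = (2;())
  • {2,4}:  v_{2} + v_{4} = 0 — sig = (2;())
  • {0,1}:  v_{0} + v_{1} = v_{6} — sig = (2;(1))
  • {0,4}:  v_{0} + v_{4} = v_{1} — sig = (2;(1))
  • {0,5}:  v_{0} + v_{5} = v_{2} — sig = (2;(1))
  • {1,2}:  v_{1} + v_{2} = v_{0} — sig = (2;(1))
  • {1,3}:  v_{1} + v_{3} = v_{4} — sig = (2;(1))
  • {2,3}:  v_{2} + v_{3} = v_{5} — sig = (2;(1))
  • {3,6}:  v_{3} + v_{6} = v_{1} — sig = (2;(1))
  • {4,5}:  v_{4} + v_{5} = v_{3} — sig = (2;(1))
  • {5,6}:  v_{5} + v_{6} = v_{0} — sig = (2;(1))
  • {2,6}:  v_{2} + v_{6} = 2·v_{0} — sig = (2;(2))
  • {4,6}:  v_{4} + v_{6} = 2·v_{1} — sig = (2;(2))

Sorted signature multiset PRS(X):
    |P|=2: 14 collections, coeffs (), (), (), (1), (1), (1), (1), (1), (1), (1), (1), (1), (2), (2)


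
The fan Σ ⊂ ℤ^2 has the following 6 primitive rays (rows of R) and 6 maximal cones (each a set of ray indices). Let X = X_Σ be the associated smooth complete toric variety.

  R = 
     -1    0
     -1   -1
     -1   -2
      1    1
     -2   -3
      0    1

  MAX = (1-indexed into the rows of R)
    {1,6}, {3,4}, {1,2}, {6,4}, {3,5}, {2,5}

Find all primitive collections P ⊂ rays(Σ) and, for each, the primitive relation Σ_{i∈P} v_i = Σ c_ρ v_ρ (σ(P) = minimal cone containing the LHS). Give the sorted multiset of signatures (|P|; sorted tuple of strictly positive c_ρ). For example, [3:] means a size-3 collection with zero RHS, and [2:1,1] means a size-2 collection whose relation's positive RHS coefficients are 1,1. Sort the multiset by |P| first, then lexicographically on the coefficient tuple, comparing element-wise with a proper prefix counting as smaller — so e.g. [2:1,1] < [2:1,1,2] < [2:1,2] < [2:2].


Σ has 9 primitive collections:

  P={2,4}:  v_{2} + v_{4} = 0  ⇒ sig = [2:]
  P={1,4}:  v_{1} + v_{4} = v_{6}  ⇒ sig = [2:1]
  P={2,3}:  v_{2} + v_{3} = v_{5}  ⇒ sig = [2:1]
  P={2,6}:  v_{2} + v_{6} = v_{1}  ⇒ sig = [2:1]
  P={3,6}:  v_{3} + v_{6} = v_{2}  ⇒ sig = [2:1]
  P={4,5}:  v_{4} + v_{5} = v_{3}  ⇒ sig = [2:1]
  P={1,3}:  v_{1} + v_{3} = 2·v_{2}  ⇒ sig = [2:2]
  P={5,6}:  v_{5} + v_{6} = 2·v_{2}  ⇒ sig = [2:2]
  P={1,5}:  v_{1} + v_{5} = 3·v_{2}  ⇒ sig = [2:3]

so the primitive-relation signature multiset is
[[2:], [2:1], [2:1], [2:1], [2:1], [2:1], [2:2], [2:2], [2:3]]


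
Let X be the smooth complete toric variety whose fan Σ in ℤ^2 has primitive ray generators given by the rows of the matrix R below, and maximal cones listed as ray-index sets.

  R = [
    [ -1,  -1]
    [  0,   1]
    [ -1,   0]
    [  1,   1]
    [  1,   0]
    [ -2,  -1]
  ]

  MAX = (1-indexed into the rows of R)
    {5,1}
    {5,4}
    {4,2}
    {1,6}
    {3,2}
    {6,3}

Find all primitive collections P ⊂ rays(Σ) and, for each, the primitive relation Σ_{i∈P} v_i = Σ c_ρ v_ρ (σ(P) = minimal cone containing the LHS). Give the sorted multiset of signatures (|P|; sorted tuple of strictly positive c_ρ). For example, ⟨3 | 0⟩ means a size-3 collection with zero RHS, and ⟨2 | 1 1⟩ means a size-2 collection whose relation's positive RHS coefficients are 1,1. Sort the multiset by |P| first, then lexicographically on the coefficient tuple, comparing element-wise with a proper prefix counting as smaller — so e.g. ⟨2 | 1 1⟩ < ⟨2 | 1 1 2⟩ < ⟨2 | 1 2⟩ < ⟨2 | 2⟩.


Σ has 9 primitive collections:

  {1,4}:  v_{1} + v_{4} = 0  ⟹  sig = ⟨2 | 0⟩
  {3,5}:  v_{3} + v_{5} = 0  ⟹  sig = ⟨2 | 0⟩
  {1,2}:  v_{1} + v_{2} = v_{3}  ⟹  sig = ⟨2 | 1⟩
  {1,3}:  v_{1} + v_{3} = v_{6}  ⟹  sig = ⟨2 | 1⟩
  {2,5}:  v_{2} + v_{5} = v_{4}  ⟹  sig = ⟨2 | 1⟩
  {3,4}:  v_{3} + v_{4} = v_{2}  ⟹  sig = ⟨2 | 1⟩
  {4,6}:  v_{4} + v_{6} = v_{3}  ⟹  sig = ⟨2 | 1⟩
  {5,6}:  v_{5} + v_{6} = v_{1}  ⟹  sig = ⟨2 | 1⟩
  {2,6}:  v_{2} + v_{6} = 2·v_{3}  ⟹  sig = ⟨2 | 2⟩

Hence PRS(X_Σ) =
    ⟨2 | 0⟩
    ⟨2 | 0⟩
    ⟨2 | 1⟩
    ⟨2 | 1⟩
    ⟨2 | 1⟩
    ⟨2 | 1⟩
    ⟨2 | 1⟩
    ⟨2 | 1⟩
    ⟨2 | 2⟩


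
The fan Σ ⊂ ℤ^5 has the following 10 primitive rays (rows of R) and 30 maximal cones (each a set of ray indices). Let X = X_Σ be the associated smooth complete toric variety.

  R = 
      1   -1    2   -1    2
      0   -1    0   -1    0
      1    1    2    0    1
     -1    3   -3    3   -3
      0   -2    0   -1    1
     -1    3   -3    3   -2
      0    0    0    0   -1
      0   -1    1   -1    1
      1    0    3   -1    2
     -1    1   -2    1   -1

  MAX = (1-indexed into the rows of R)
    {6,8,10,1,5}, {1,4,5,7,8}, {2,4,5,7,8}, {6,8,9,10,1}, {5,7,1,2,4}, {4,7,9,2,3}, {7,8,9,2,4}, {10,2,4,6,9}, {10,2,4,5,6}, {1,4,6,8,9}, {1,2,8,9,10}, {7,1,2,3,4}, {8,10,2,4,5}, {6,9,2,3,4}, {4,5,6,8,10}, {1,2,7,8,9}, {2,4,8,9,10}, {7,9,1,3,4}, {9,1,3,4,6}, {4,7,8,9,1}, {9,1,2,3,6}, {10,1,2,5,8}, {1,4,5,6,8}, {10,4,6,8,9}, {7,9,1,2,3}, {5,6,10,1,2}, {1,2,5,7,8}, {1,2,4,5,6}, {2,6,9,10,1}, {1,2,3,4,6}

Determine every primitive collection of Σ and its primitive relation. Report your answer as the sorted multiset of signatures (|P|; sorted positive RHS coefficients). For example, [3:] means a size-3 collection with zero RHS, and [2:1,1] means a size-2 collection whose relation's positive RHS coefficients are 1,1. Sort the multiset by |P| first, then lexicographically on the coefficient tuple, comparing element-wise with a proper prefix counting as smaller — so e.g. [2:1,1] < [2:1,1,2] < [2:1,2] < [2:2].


|primitive collections| = 10. Relations:

  {3,5}:  v_{3} + v_{5} = v_{1} — sig = [2:1]
  {3,8}:  v_{3} + v_{8} = v_{9} — sig = [2:1]
  {6,7}:  v_{6} + v_{7} = v_{4} — sig = [2:1]
  {5,9}:  v_{5} + v_{9} = v_{1} + v_{8} — sig = [2:1,1]
  {3,10}:  v_{3} + v_{10} = v_{2} + v_{6} + v_{9} — sig = [2:1,1,1]
  {7,10}:  v_{7} + v_{10} = v_{2} + v_{4} + v_{8} — sig = [2:1,1,1]
  {1,4,10}:  v_{1} + v_{4} + v_{10} = v_{6} — sig = [3:1]
  {2,6,8}:  v_{2} + v_{6} + v_{8} = v_{10} — sig = [3:1]
  {1,2,4,8}:  v_{1} + v_{2} + v_{4} + v_{8} = 0 — sig = [4:]
  {1,2,4,9}:  v_{1} + v_{2} + v_{4} + v_{9} = v_{3} — sig = [4:1]

Signatures (|P|; sorted positive RHS coefficients), sorted:
    [2:1]
    [2:1]
    [2:1]
    [2:1,1]
    [2:1,1,1]
    [2:1,1,1]
    [3:1]
    [3:1]
    [4:]
    [4:1]


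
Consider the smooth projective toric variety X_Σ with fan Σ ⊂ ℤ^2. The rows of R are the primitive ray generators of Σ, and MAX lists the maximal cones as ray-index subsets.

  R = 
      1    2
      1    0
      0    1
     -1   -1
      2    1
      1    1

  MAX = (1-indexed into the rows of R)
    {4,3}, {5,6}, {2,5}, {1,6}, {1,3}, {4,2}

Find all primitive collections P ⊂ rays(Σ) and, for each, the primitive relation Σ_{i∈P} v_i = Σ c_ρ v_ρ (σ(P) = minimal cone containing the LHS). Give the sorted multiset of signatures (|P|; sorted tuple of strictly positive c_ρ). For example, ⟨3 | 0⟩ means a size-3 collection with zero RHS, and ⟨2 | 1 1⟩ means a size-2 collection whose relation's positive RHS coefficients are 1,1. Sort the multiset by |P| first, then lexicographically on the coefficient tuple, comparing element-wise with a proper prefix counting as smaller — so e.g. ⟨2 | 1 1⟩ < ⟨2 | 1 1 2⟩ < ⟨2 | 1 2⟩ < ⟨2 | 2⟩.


The 9 primitive collections of Σ (r=6, n=2):

  P = {4,6}:  v_{4} + v_{6} = 0  ⟹  sig = ⟨2 | 0⟩
  P = {1,4}:  v_{1} + v_{4} = v_{3}  ⟹  sig = ⟨2 | 1⟩
  P = {2,3}:  v_{2} + v_{3} = v_{6}  ⟹  sig = ⟨2 | 1⟩
  P = {2,6}:  v_{2} + v_{6} = v_{5}  ⟹  sig = ⟨2 | 1⟩
  P = {3,6}:  v_{3} + v_{6} = v_{1}  ⟹  sig = ⟨2 | 1⟩
  P = {4,5}:  v_{4} + v_{5} = v_{2}  ⟹  sig = ⟨2 | 1⟩
  P = {1,2}:  v_{1} + v_{2} = 2·v_{6}  ⟹  sig = ⟨2 | 2⟩
  P = {3,5}:  v_{3} + v_{5} = 2·v_{6}  ⟹  sig = ⟨2 | 2⟩
  P = {1,5}:  v_{1} + v_{5} = 3·v_{6}  ⟹  sig = ⟨2 | 3⟩

Sorted signature multiset PRS(X):
    ⟨2 | 0⟩
    ⟨2 | 1⟩
    ⟨2 | 1⟩
    ⟨2 | 1⟩
    ⟨2 | 1⟩
    ⟨2 | 1⟩
    ⟨2 | 2⟩
    ⟨2 | 2⟩
    ⟨2 | 3⟩


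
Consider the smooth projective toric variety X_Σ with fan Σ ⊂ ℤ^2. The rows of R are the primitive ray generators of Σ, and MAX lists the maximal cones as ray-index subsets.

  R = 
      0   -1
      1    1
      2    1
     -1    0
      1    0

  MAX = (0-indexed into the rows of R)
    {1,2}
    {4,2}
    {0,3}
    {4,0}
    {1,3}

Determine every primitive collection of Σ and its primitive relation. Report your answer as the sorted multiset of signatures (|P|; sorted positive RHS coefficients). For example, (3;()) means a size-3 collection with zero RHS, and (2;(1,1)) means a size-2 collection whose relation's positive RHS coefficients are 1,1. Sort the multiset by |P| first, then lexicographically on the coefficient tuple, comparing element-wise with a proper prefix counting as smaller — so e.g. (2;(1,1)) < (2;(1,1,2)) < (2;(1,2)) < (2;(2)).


Σ has 5 primitive collections:

  {3,4}:  v_{3} + v_{4} = 0  ⇒ sig = (2;())
  {0,1}:  v_{0} + v_{1} = v_{4}  ⇒ sig = (2;(1))
  {1,4}:  v_{1} + v_{4} = v_{2}  ⇒ sig = (2;(1))
  {2,3}:  v_{2} + v_{3} = v_{1}  ⇒ sig = (2;(1))
  {0,2}:  v_{0} + v_{2} = 2·v_{4}  ⇒ sig = (2;(2))

Sorted signature multiset PRS(X):
{ (2;()),  (2;(1)) ×3,  (2;(2)) }


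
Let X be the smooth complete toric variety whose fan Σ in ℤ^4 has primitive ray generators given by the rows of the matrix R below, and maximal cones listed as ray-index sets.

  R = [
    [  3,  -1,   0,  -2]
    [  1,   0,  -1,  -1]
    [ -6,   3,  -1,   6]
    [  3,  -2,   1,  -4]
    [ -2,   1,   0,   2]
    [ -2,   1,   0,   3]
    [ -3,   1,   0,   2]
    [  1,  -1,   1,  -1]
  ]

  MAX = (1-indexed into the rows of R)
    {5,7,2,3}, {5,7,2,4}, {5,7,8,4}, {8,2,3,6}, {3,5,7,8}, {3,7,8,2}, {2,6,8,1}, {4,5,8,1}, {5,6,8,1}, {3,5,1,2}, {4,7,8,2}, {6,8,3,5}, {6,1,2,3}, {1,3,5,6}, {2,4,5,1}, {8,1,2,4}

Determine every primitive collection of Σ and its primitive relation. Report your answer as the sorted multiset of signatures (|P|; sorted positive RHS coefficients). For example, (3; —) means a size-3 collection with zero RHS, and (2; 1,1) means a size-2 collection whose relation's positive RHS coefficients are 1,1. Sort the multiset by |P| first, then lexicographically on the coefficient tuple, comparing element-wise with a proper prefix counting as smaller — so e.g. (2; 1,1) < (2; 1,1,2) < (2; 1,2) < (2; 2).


Minimal non-faces — 7 found among 8 rays, 16 max cones:

  • {1,7}:  v_{1} + v_{7} = 0  →  sig = (2; —)
  • {3,4}:  v_{3} + v_{4} = v_{7}  →  sig = (2; 1)
  • {4,6}:  v_{4} + v_{6} = v_{8}  →  sig = (2; 1)
  • {6,7}:  v_{6} + v_{7} = v_{3} + v_{8}  →  sig = (2; 1,1)
  • {2,5,8}:  v_{2} + v_{5} + v_{8} = 0  →  sig = (3; —)
  • {1,3,8}:  v_{1} + v_{3} + v_{8} = v_{6}  →  sig = (3; 1)
  • {2,5,6}:  v_{2} + v_{5} + v_{6} = v_{1} + v_{3}  →  sig = (3; 1,1)

Hence PRS(X_Σ) =
    |P|=2: 4 collections, coeffs (), (1), (1), (1,1)
    |P|=3: 3 collections, coeffs (), (1), (1,1)


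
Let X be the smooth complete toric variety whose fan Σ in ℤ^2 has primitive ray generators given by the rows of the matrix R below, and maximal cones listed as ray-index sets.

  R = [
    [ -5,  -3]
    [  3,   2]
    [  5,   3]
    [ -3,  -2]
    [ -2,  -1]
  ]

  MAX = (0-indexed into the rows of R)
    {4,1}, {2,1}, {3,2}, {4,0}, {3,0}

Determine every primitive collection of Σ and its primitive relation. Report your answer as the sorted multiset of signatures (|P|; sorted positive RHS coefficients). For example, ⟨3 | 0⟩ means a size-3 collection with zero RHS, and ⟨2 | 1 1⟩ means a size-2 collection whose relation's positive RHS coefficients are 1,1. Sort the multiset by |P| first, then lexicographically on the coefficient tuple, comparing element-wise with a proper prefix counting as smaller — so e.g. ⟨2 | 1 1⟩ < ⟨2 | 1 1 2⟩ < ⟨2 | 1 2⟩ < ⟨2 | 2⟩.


Δ(Σ) — 5 vertices, 5 min non-faces:

  • {0,2}:  v_{0} + v_{2} = 0  ⟹  sig = ⟨2 | 0⟩
  • {1,3}:  v_{1} + v_{3} = 0  ⟹  sig = ⟨2 | 0⟩
  • {0,1}:  v_{0} + v_{1} = v_{4}  ⟹  sig = ⟨2 | 1⟩
  • {2,4}:  v_{2} + v_{4} = v_{1}  ⟹  sig = ⟨2 | 1⟩
  • {3,4}:  v_{3} + v_{4} = v_{0}  ⟹  sig = ⟨2 | 1⟩

Sorted signature multiset PRS(X):
    ⟨2 | 0⟩
    ⟨2 | 0⟩
    ⟨2 | 1⟩
    ⟨2 | 1⟩
    ⟨2 | 1⟩


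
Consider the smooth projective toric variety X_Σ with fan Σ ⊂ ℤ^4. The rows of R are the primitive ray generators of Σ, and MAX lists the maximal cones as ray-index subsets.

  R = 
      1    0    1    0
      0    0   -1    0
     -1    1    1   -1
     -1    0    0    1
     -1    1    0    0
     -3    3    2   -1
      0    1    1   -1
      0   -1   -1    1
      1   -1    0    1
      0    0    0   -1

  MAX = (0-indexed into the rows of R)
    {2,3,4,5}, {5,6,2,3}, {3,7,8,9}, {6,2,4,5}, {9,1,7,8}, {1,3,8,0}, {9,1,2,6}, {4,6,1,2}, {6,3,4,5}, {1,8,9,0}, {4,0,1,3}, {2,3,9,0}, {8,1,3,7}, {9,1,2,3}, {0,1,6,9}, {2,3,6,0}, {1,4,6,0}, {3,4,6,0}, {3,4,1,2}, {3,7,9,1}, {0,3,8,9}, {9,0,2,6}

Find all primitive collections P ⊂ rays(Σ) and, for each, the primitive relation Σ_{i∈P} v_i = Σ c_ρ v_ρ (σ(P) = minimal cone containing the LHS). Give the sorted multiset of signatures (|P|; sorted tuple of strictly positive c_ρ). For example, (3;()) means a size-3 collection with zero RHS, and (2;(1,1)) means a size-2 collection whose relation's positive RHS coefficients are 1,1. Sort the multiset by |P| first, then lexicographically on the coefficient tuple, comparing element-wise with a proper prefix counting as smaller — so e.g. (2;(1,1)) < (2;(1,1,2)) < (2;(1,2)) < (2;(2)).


Minimal non-faces — 20 found among 10 rays, 22 max cones:

  P={6,7}:  v_{6} + v_{7} = 0  so sig = (2;())
  P={0,7}:  v_{0} + v_{7} = v_{8}  so sig = (2;(1))
  P={6,8}:  v_{6} + v_{8} = v_{0}  so sig = (2;(1))
  P={2,7}:  v_{2} + v_{7} = v_{3} + v_{9}  so sig = (2;(1,1))
  P={4,7}:  v_{4} + v_{7} = v_{1} + v_{3}  so sig = (2;(1,1))
  P={4,9}:  v_{4} + v_{9} = v_{1} + v_{2}  so sig = (2;(1,1))
  P={2,8}:  v_{2} + v_{8} = v_{0} + v_{3} + v_{9}  so sig = (2;(1,1,1))
  P={4,8}:  v_{4} + v_{8} = v_{0} + v_{1} + v_{3}  so sig = (2;(1,1,1))
  P={5,7}:  v_{5} + v_{7} = v_{2} + v_{3} + v_{4}  so sig = (2;(1,1,1))
  P={1,5}:  v_{1} + v_{5} = v_{2} + 2·v_{4}  so sig = (2;(1,2))
  P={5,9}:  v_{5} + v_{9} = 2·v_{2} + v_{4}  so sig = (2;(1,2))
  P={5,8}:  v_{5} + v_{8} = 2·v_{3} + 2·v_{6}  so sig = (2;(2,2))
  P={0,5}:  v_{0} + v_{5} = 2·v_{3} + 3·v_{6}  so sig = (2;(2,3))
  P={0,1,2}:  v_{0} + v_{1} + v_{2} = v_{6}  so sig = (3;(1))
  P={1,3,6}:  v_{1} + v_{3} + v_{6} = v_{4}  so sig = (3;(1))
  P={3,6,9}:  v_{3} + v_{6} + v_{9} = v_{2}  so sig = (3;(1))
  P={0,2,4}:  v_{0} + v_{2} + v_{4} = v_{3} + 2·v_{6}  so sig = (3;(1,2))
  P={0,1,3,9}:  v_{0} + v_{1} + v_{3} + v_{9} = 0  so sig = (4;())
  P={1,3,8,9}:  v_{1} + v_{3} + v_{8} + v_{9} = v_{7}  so sig = (4;(1))
  P={2,3,4,6}:  v_{2} + v_{3} + v_{4} + v_{6} = v_{5}  so sig = (4;(1))

Signatures (|P|; sorted positive RHS coefficients), sorted:
{ (2;()),  (2;(1)) ×2,  (2;(1,1)) ×3,  (2;(1,1,1)) ×3,  (2;(1,2)) ×2,  (2;(2,2)),  (2;(2,3)),  (3;(1)) ×3,  (3;(1,2)),  (4;()),  (4;(1)) ×2 }


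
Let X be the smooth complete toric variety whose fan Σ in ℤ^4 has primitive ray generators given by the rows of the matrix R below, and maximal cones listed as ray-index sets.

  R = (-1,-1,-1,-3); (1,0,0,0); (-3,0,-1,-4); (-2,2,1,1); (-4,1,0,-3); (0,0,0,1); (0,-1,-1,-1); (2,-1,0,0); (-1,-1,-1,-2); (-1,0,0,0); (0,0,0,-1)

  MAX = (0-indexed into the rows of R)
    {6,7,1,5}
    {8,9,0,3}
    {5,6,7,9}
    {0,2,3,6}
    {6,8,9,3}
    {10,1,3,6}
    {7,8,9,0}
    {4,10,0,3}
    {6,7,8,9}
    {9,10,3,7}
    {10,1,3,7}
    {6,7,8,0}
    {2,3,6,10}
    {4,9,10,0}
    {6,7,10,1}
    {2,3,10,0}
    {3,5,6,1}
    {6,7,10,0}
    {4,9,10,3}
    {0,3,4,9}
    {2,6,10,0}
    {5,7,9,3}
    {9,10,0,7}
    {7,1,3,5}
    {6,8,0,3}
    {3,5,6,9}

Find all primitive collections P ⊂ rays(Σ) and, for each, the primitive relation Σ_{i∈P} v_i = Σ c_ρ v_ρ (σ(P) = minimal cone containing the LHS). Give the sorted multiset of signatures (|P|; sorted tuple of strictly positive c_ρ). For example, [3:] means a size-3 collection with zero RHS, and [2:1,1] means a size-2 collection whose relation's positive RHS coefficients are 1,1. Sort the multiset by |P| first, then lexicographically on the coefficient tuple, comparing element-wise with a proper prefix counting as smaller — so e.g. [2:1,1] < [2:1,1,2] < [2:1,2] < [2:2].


|primitive collections| = 25. Relations:

  P={1,9}:  v_{1} + v_{9} = 0  ⇒ sig = [2:]
  P={5,10}:  v_{5} + v_{10} = 0  ⇒ sig = [2:]
  P={0,5}:  v_{0} + v_{5} = v_{8}  ⇒ sig = [2:1]
  P={8,10}:  v_{8} + v_{10} = v_{0}  ⇒ sig = [2:1]
  P={1,8}:  v_{1} + v_{8} = v_{6} + v_{10}  ⇒ sig = [2:1,1]
  P={2,7}:  v_{2} + v_{7} = v_{0} + v_{10}  ⇒ sig = [2:1,1]
  P={5,8}:  v_{5} + v_{8} = v_{6} + v_{9}  ⇒ sig = [2:1,1]
  P={1,4}:  v_{1} + v_{4} = v_{0} + v_{3} + v_{10}  ⇒ sig = [2:1,1,1]
  P={2,5}:  v_{2} + v_{5} = v_{0} + v_{3} + v_{6}  ⇒ sig = [2:1,1,1]
  P={2,9}:  v_{2} + v_{9} = v_{0} + v_{3} + v_{8}  ⇒ sig = [2:1,1,1]
  P={4,5}:  v_{4} + v_{5} = v_{0} + v_{3} + v_{9}  ⇒ sig = [2:1,1,1]
  P={4,6}:  v_{4} + v_{6} = v_{0} + v_{3} + v_{8}  ⇒ sig = [2:1,1,1]
  P={2,8}:  v_{2} + v_{8} = 2·v_{0} + v_{3} + v_{6}  ⇒ sig = [2:1,1,2]
  P={4,8}:  v_{4} + v_{8} = 2·v_{0} + v_{3} + v_{9}  ⇒ sig = [2:1,1,2]
  P={0,1}:  v_{0} + v_{1} = v_{6} + 2·v_{10}  ⇒ sig = [2:1,2]
  P={1,2}:  v_{1} + v_{2} = v_{3} + 2·v_{6} + 3·v_{10}  ⇒ sig = [2:1,2,3]
  P={2,4}:  v_{2} + v_{4} = 3·v_{0} + 2·v_{3}  ⇒ sig = [2:2,3]
  P={4,7}:  v_{4} + v_{7} = 2·v_{9} + 3·v_{10}  ⇒ sig = [2:2,3]
  P={3,6,7}:  v_{3} + v_{6} + v_{7} = 0  ⇒ sig = [3:]
  P={6,9,10}:  v_{6} + v_{9} + v_{10} = v_{8}  ⇒ sig = [3:1]
  P={3,7,8}:  v_{3} + v_{7} + v_{8} = v_{9} + v_{10}  ⇒ sig = [3:1,1]
  P={0,3,7}:  v_{0} + v_{3} + v_{7} = v_{9} + 2·v_{10}  ⇒ sig = [3:1,2]
  P={0,6,9}:  v_{0} + v_{6} + v_{9} = 2·v_{8}  ⇒ sig = [3:2]
  P={0,3,6,10}:  v_{0} + v_{3} + v_{6} + v_{10} = v_{2}  ⇒ sig = [4:1]
  P={0,3,9,10}:  v_{0} + v_{3} + v_{9} + v_{10} = v_{4}  ⇒ sig = [4:1]

Signatures (|P|; sorted positive RHS coefficients), sorted:
    |P|=2: 18 collections, coeffs (), (), (1), (1), (1,1), (1,1), (1,1), (1,1,1), (1,1,1), (1,1,1), (1,1,1), (1,1,1), (1,1,2), (1,1,2), (1,2), (1,2,3), (2,3), (2,3)
    |P|=3: 5 collections, coeffs (), (1), (1,1), (1,2), (2)
    |P|=4: 2 collections, coeffs (1), (1)


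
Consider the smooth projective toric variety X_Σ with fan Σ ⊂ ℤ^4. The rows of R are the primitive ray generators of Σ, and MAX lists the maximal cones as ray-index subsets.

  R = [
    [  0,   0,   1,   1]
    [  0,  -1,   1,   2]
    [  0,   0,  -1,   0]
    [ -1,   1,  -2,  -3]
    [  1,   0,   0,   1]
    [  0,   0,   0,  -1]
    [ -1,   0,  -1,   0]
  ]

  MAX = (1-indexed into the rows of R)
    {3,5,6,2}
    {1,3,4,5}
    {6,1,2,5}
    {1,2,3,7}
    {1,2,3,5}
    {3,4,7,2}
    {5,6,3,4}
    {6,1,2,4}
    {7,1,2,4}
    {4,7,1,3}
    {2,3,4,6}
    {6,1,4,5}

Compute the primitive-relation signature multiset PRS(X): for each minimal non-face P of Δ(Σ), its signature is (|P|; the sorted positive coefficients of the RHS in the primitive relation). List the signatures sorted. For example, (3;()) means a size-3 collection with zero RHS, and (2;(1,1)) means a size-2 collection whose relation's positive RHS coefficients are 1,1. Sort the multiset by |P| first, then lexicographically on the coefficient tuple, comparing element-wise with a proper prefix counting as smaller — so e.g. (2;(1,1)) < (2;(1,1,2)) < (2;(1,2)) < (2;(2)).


5 minimal non-faces of Δ(Σ) (on 7 rays):

  {6,7}:  v_{6} + v_{7} = v_{2} + v_{4} ; sig = (2;(1,1))
  {5,7}:  v_{5} + v_{7} = v_{1} + 2·v_{3} ; sig = (2;(1,2))
  {1,3,6}:  v_{1} + v_{3} + v_{6} = 0 ; sig = (3;())
  {2,4,5}:  v_{2} + v_{4} + v_{5} = v_{3} ; sig = (3;(1))
  {1,2,3,4}:  v_{1} + v_{2} + v_{3} + v_{4} = v_{7} ; sig = (4;(1))

so the primitive-relation signature multiset is
    |P|=2: 2 collections, coeffs (1,1), (1,2)
    |P|=3: 2 collections, coeffs (), (1)
    |P|=4: 1 collection, coeffs (1)


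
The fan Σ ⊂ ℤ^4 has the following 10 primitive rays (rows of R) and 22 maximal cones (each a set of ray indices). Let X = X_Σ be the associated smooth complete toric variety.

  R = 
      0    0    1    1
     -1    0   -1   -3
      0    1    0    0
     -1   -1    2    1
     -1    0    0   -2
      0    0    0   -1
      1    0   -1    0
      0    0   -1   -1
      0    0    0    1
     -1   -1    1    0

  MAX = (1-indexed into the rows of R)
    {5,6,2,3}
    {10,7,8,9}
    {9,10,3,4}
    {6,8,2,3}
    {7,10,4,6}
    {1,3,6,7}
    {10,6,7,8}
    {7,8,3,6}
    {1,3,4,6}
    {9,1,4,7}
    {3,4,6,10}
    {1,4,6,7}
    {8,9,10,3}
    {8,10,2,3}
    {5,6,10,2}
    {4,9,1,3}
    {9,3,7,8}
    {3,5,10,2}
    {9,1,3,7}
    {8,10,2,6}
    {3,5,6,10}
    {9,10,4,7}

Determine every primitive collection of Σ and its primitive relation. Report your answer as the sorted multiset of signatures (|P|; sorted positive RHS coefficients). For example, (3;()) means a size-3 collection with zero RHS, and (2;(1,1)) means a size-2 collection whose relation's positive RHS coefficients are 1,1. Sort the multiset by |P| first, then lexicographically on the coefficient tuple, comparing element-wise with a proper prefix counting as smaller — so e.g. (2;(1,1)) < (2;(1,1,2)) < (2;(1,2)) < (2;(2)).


|primitive collections| = 17. Relations:

  P = {1,8}:  v_{1} + v_{8} = 0 — sig = (2;())
  P = {6,9}:  v_{6} + v_{9} = 0 — sig = (2;())
  P = {1,2}:  v_{1} + v_{2} = v_{5} — sig = (2;(1))
  P = {1,10}:  v_{1} + v_{10} = v_{4} — sig = (2;(1))
  P = {4,8}:  v_{4} + v_{8} = v_{10} — sig = (2;(1))
  P = {5,8}:  v_{5} + v_{8} = v_{2} — sig = (2;(1))
  P = {2,4}:  v_{2} + v_{4} = v_{5} + v_{10} — sig = (2;(1,1))
  P = {5,7}:  v_{5} + v_{7} = v_{6} + v_{8} — sig = (2;(1,1))
  P = {1,5}:  v_{1} + v_{5} = v_{3} + v_{6} + v_{10} — sig = (2;(1,1,1))
  P = {5,9}:  v_{5} + v_{9} = v_{3} + v_{8} + v_{10} — sig = (2;(1,1,1))
  P = {2,9}:  v_{2} + v_{9} = v_{3} + 2·v_{8} + v_{10} — sig = (2;(1,1,2))
  P = {4,5}:  v_{4} + v_{5} = v_{3} + v_{6} + 2·v_{10} — sig = (2;(1,1,2))
  P = {2,7}:  v_{2} + v_{7} = v_{6} + 2·v_{8} — sig = (2;(1,2))
  P = {3,7,10}:  v_{3} + v_{7} + v_{10} = 0 — sig = (3;())
  P = {3,4,7}:  v_{3} + v_{4} + v_{7} = v_{1} — sig = (3;(1))
  P = {3,6,8,10}:  v_{3} + v_{6} + v_{8} + v_{10} = v_{5} — sig = (4;(1))
  P = {2,3,6,10}:  v_{2} + v_{3} + v_{6} + v_{10} = 2·v_{5} — sig = (4;(2))

Hence PRS(X_Σ) =
[(2;()), (2;()), (2;(1)), (2;(1)), (2;(1)), (2;(1)), (2;(1,1)), (2;(1,1)), (2;(1,1,1)), (2;(1,1,1)), (2;(1,1,2)), (2;(1,1,2)), (2;(1,2)), (3;()), (3;(1)), (4;(1)), (4;(2))]


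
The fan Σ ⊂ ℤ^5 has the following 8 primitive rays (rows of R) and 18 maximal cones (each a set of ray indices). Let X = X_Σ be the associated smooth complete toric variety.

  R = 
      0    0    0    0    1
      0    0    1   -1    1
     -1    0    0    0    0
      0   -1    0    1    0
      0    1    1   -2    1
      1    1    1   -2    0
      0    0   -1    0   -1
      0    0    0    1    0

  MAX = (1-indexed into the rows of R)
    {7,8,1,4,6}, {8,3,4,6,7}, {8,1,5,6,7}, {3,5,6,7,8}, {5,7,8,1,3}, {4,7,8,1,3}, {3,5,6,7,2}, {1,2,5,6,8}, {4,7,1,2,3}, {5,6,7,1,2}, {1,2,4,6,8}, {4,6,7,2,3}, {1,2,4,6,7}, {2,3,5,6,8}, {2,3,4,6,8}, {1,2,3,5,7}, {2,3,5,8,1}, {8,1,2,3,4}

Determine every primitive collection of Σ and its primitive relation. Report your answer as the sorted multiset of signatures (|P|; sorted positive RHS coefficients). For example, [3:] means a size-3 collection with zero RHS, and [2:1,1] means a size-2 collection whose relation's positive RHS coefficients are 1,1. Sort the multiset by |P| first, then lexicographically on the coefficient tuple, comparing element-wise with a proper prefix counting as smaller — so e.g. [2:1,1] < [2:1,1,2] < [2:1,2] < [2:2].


3 minimal non-faces of Δ(Σ) (on 8 rays):

  P={4,5}:  v_{4} + v_{5} = v_{2}  so sig = [2:1]
  P={2,7,8}:  v_{2} + v_{7} + v_{8} = 0  so sig = [3:]
  P={1,3,6}:  v_{1} + v_{3} + v_{6} = v_{5}  so sig = [3:1]

Signatures (|P|; sorted positive RHS coefficients), sorted:
[[2:1], [3:], [3:1]]


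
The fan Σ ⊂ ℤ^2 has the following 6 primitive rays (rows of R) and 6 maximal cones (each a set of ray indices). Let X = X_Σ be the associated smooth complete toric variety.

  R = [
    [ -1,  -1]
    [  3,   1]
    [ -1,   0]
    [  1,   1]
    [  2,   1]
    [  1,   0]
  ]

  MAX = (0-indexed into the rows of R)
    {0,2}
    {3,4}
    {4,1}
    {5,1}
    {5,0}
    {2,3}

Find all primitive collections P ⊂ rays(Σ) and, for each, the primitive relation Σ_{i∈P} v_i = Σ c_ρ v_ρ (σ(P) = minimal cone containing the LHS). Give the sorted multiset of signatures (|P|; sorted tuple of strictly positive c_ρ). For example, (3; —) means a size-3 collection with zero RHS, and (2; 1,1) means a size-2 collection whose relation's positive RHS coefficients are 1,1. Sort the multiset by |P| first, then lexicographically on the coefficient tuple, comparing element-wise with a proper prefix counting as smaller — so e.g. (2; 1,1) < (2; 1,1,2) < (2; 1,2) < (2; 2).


Σ has 9 primitive collections:

  P={0,3}:  v_{0} + v_{3} = 0 ; sig = (2; —)
  P={2,5}:  v_{2} + v_{5} = 0 ; sig = (2; —)
  P={0,4}:  v_{0} + v_{4} = v_{5} ; sig = (2; 1)
  P={1,2}:  v_{1} + v_{2} = v_{4} ; sig = (2; 1)
  P={2,4}:  v_{2} + v_{4} = v_{3} ; sig = (2; 1)
  P={3,5}:  v_{3} + v_{5} = v_{4} ; sig = (2; 1)
  P={4,5}:  v_{4} + v_{5} = v_{1} ; sig = (2; 1)
  P={0,1}:  v_{0} + v_{1} = 2·v_{5} ; sig = (2; 2)
  P={1,3}:  v_{1} + v_{3} = 2·v_{4} ; sig = (2; 2)

so the primitive-relation signature multiset is
    (2; —)
    (2; —)
    (2; 1)
    (2; 1)
    (2; 1)
    (2; 1)
    (2; 1)
    (2; 2)
    (2; 2)


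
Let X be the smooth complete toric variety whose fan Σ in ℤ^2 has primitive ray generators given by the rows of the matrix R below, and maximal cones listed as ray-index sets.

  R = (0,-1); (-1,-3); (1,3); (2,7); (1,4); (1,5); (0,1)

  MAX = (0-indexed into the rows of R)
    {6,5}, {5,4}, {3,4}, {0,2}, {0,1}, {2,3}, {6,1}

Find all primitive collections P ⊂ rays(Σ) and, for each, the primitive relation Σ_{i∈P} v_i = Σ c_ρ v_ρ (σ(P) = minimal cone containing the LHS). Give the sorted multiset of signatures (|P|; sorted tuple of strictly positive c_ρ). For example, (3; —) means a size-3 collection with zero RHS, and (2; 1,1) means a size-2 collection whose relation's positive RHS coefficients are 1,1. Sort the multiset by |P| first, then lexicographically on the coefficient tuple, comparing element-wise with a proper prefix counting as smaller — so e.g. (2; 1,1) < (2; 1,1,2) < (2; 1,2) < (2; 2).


14 collections generate NE(X_Σ); each relation:

  P={0,6}:  v_{0} + v_{6} = 0 ; sig = (2; —)
  P={1,2}:  v_{1} + v_{2} = 0 ; sig = (2; —)
  P={0,4}:  v_{0} + v_{4} = v_{2} ; sig = (2; 1)
  P={0,5}:  v_{0} + v_{5} = v_{4} ; sig = (2; 1)
  P={1,3}:  v_{1} + v_{3} = v_{4} ; sig = (2; 1)
  P={1,4}:  v_{1} + v_{4} = v_{6} ; sig = (2; 1)
  P={2,4}:  v_{2} + v_{4} = v_{3} ; sig = (2; 1)
  P={2,6}:  v_{2} + v_{6} = v_{4} ; sig = (2; 1)
  P={4,6}:  v_{4} + v_{6} = v_{5} ; sig = (2; 1)
  P={0,3}:  v_{0} + v_{3} = 2·v_{2} ; sig = (2; 2)
  P={1,5}:  v_{1} + v_{5} = 2·v_{6} ; sig = (2; 2)
  P={2,5}:  v_{2} + v_{5} = 2·v_{4} ; sig = (2; 2)
  P={3,6}:  v_{3} + v_{6} = 2·v_{4} ; sig = (2; 2)
  P={3,5}:  v_{3} + v_{5} = 3·v_{4} ; sig = (2; 3)

Hence PRS(X_Σ) =
[(2; —), (2; —), (2; 1), (2; 1), (2; 1), (2; 1), (2; 1), (2; 1), (2; 1), (2; 2), (2; 2), (2; 2), (2; 2), (2; 3)]


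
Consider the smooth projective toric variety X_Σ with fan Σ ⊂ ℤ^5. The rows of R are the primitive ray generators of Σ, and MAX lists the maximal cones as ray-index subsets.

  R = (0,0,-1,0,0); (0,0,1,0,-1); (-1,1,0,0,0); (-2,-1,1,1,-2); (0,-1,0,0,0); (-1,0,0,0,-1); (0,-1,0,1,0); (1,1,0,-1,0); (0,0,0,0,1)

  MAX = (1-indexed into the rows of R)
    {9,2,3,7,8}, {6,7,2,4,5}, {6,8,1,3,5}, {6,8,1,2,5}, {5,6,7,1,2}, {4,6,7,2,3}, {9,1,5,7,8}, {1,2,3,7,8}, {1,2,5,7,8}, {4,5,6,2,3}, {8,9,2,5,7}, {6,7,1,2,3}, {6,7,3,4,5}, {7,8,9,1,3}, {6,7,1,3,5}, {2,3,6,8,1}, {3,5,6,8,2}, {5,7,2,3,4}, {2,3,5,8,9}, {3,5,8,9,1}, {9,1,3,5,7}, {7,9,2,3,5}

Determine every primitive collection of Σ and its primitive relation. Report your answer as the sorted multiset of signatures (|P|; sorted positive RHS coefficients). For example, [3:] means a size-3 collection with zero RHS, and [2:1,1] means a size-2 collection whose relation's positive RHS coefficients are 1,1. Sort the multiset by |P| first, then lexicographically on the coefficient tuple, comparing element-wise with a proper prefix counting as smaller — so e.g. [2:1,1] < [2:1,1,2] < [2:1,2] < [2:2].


9 collections generate NE(X_Σ); each relation:

  {4,8}:  v_{4} + v_{8} = v_{2} + v_{6} ; sig = [2:1,1]
  {6,9}:  v_{6} + v_{9} = v_{3} + v_{5} ; sig = [2:1,1]
  {4,9}:  v_{4} + v_{9} = v_{2} + 2·v_{3} + 2·v_{5} + v_{7} ; sig = [2:1,1,2,2]
  {1,4}:  v_{1} + v_{4} = 2·v_{6} + v_{7} ; sig = [2:1,2]
  {1,2,9}:  v_{1} + v_{2} + v_{9} = 0 ; sig = [3:]
  {6,7,8}:  v_{6} + v_{7} + v_{8} = v_{1} + v_{2} ; sig = [3:1,1]
  {3,5,7,8}:  v_{3} + v_{5} + v_{7} + v_{8} = 0 ; sig = [4:]
  {1,2,3,5}:  v_{1} + v_{2} + v_{3} + v_{5} = v_{6} ; sig = [4:1]
  {2,3,5,6,7}:  v_{2} + v_{3} + v_{5} + v_{6} + v_{7} = v_{4} ; sig = [5:1]

Signatures (|P|; sorted positive RHS coefficients), sorted:
    [2:1,1]
    [2:1,1]
    [2:1,1,2,2]
    [2:1,2]
    [3:]
    [3:1,1]
    [4:]
    [4:1]
    [5:1]


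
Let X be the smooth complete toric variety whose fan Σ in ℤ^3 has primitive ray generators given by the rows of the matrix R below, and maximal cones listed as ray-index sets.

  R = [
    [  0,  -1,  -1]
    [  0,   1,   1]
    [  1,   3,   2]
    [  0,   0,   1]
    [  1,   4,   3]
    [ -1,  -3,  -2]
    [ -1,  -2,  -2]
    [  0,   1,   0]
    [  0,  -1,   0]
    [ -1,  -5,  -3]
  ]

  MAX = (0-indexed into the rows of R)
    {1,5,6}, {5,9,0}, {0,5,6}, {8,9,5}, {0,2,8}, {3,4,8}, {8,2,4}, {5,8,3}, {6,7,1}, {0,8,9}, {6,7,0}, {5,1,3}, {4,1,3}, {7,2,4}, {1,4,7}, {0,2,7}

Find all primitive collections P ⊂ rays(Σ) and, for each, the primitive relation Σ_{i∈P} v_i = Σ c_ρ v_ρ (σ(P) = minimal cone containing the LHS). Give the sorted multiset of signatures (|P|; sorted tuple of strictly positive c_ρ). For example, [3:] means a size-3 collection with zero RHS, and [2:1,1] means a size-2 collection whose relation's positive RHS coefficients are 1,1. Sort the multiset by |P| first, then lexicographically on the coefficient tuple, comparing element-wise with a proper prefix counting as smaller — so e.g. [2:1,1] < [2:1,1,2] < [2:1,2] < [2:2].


Primitive collections (22):

  • {0,1}:  v_{0} + v_{1} = 0 — sig = [2:]
  • {2,5}:  v_{2} + v_{5} = 0 — sig = [2:]
  • {7,8}:  v_{7} + v_{8} = 0 — sig = [2:]
  • {0,3}:  v_{0} + v_{3} = v_{8} — sig = [2:1]
  • {0,4}:  v_{0} + v_{4} = v_{2} — sig = [2:1]
  • {1,2}:  v_{1} + v_{2} = v_{4} — sig = [2:1]
  • {1,8}:  v_{1} + v_{8} = v_{3} — sig = [2:1]
  • {2,6}:  v_{2} + v_{6} = v_{7} — sig = [2:1]
  • {3,7}:  v_{3} + v_{7} = v_{1} — sig = [2:1]
  • {4,5}:  v_{4} + v_{5} = v_{1} — sig = [2:1]
  • {4,9}:  v_{4} + v_{9} = v_{8} — sig = [2:1]
  • {5,7}:  v_{5} + v_{7} = v_{6} — sig = [2:1]
  • {6,8}:  v_{6} + v_{8} = v_{5} — sig = [2:1]
  • {1,9}:  v_{1} + v_{9} = v_{5} + v_{8} — sig = [2:1,1]
  • {2,3}:  v_{2} + v_{3} = v_{4} + v_{8} — sig = [2:1,1]
  • {2,9}:  v_{2} + v_{9} = v_{0} + v_{8} — sig = [2:1,1]
  • {3,6}:  v_{3} + v_{6} = v_{1} + v_{5} — sig = [2:1,1]
  • {4,6}:  v_{4} + v_{6} = v_{1} + v_{7} — sig = [2:1,1]
  • {7,9}:  v_{7} + v_{9} = v_{0} + v_{5} — sig = [2:1,1]
  • {3,9}:  v_{3} + v_{9} = v_{5} + 2·v_{8} — sig = [2:1,2]
  • {6,9}:  v_{6} + v_{9} = v_{0} + 2·v_{5} — sig = [2:1,2]
  • {0,5,8}:  v_{0} + v_{5} + v_{8} = v_{9} — sig = [3:1]

so the primitive-relation signature multiset is
[[2:], [2:], [2:], [2:1], [2:1], [2:1], [2:1], [2:1], [2:1], [2:1], [2:1], [2:1], [2:1], [2:1,1], [2:1,1], [2:1,1], [2:1,1], [2:1,1], [2:1,1], [2:1,2], [2:1,2], [3:1]]


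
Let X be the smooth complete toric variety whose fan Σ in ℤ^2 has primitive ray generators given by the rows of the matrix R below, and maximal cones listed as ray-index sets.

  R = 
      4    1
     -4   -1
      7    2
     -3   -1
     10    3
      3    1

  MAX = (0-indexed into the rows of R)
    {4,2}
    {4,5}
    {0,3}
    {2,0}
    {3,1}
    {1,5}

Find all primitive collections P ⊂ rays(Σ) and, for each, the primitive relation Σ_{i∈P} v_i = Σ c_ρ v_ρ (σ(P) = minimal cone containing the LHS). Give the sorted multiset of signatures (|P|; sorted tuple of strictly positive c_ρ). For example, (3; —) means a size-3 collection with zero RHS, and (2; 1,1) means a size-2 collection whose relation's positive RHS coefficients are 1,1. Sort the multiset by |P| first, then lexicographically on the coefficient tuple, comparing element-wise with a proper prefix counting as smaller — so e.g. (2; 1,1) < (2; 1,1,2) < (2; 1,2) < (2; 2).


Δ(Σ) — 6 vertices, 9 min non-faces:

  • {0,1}:  v_{0} + v_{1} = 0  →  sig = (2; —)
  • {3,5}:  v_{3} + v_{5} = 0  →  sig = (2; —)
  • {0,5}:  v_{0} + v_{5} = v_{2}  →  sig = (2; 1)
  • {1,2}:  v_{1} + v_{2} = v_{5}  →  sig = (2; 1)
  • {2,3}:  v_{2} + v_{3} = v_{0}  →  sig = (2; 1)
  • {2,5}:  v_{2} + v_{5} = v_{4}  →  sig = (2; 1)
  • {3,4}:  v_{3} + v_{4} = v_{2}  →  sig = (2; 1)
  • {0,4}:  v_{0} + v_{4} = 2·v_{2}  →  sig = (2; 2)
  • {1,4}:  v_{1} + v_{4} = 2·v_{5}  →  sig = (2; 2)

Hence PRS(X_Σ) =
{ (2; —) ×2,  (2; 1) ×5,  (2; 2) ×2 }


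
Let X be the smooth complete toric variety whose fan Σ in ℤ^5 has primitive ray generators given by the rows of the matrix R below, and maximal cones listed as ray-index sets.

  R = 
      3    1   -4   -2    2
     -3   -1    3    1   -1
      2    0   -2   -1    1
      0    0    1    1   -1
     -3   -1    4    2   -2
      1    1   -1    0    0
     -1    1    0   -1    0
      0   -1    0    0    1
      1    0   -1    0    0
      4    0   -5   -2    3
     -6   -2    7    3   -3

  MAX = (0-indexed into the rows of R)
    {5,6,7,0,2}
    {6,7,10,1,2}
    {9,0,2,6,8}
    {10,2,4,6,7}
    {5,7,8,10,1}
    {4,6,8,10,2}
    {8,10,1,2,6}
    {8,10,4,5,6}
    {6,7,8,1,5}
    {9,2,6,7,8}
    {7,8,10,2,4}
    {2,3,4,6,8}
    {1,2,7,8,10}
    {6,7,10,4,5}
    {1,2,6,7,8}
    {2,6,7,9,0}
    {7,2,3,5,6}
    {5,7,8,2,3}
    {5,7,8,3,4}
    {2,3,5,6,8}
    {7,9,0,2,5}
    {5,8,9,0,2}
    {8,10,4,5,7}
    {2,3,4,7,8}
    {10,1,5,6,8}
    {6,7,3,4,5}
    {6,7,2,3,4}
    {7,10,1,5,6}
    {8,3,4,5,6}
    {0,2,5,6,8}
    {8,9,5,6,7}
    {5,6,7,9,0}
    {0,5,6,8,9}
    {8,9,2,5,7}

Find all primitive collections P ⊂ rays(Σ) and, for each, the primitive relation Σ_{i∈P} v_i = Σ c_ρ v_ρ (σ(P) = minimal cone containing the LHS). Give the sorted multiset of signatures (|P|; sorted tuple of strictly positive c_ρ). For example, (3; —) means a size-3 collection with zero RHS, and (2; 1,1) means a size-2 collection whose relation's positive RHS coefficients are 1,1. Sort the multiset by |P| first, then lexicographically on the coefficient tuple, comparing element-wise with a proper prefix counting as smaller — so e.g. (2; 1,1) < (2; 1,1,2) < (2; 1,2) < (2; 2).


Minimal non-faces — 20 found among 11 rays, 34 max cones:

  P={0,4}:  v_{0} + v_{4} = 0  ⇒ sig = (2; —)
  P={0,10}:  v_{0} + v_{10} = v_{1}  ⇒ sig = (2; 1)
  P={1,3}:  v_{1} + v_{3} = v_{4}  ⇒ sig = (2; 1)
  P={1,4}:  v_{1} + v_{4} = v_{10}  ⇒ sig = (2; 1)
  P={0,3}:  v_{0} + v_{3} = v_{2} + v_{5}  ⇒ sig = (2; 1,1)
  P={4,9}:  v_{4} + v_{9} = v_{7} + v_{8}  ⇒ sig = (2; 1,1)
  P={0,1}:  v_{0} + v_{1} = v_{6} + v_{7} + v_{8}  ⇒ sig = (2; 1,1,1)
  P={9,10}:  v_{9} + v_{10} = v_{1} + v_{7} + v_{8}  ⇒ sig = (2; 1,1,1)
  P={3,9}:  v_{3} + v_{9} = v_{2} + v_{5} + v_{7} + v_{8}  ⇒ sig = (2; 1,1,1,1)
  P={1,9}:  v_{1} + v_{9} = v_{6} + 2·v_{7} + 2·v_{8}  ⇒ sig = (2; 1,2,2)
  P={3,10}:  v_{3} + v_{10} = 2·v_{4}  ⇒ sig = (2; 2)
  P={1,2,5}:  v_{1} + v_{2} + v_{5} = 0  ⇒ sig = (3; —)
  P={0,7,8}:  v_{0} + v_{7} + v_{8} = v_{9}  ⇒ sig = (3; 1)
  P={2,4,5}:  v_{2} + v_{4} + v_{5} = v_{3}  ⇒ sig = (3; 1)
  P={2,5,10}:  v_{2} + v_{5} + v_{10} = v_{4}  ⇒ sig = (3; 1)
  P={3,6,7,8}:  v_{3} + v_{6} + v_{7} + v_{8} = 0  ⇒ sig = (4; —)
  P={4,6,7,8}:  v_{4} + v_{6} + v_{7} + v_{8} = v_{1}  ⇒ sig = (4; 1)
  P={2,5,6,9}:  v_{2} + v_{5} + v_{6} + v_{9} = 2·v_{0}  ⇒ sig = (4; 2)
  P={6,7,8,10}:  v_{6} + v_{7} + v_{8} + v_{10} = 2·v_{1}  ⇒ sig = (4; 2)
  P={2,5,6,7,8}:  v_{2} + v_{5} + v_{6} + v_{7} + v_{8} = v_{0}  ⇒ sig = (5; 1)

Hence PRS(X_Σ) =
{ (2; —),  (2; 1) ×3,  (2; 1,1) ×2,  (2; 1,1,1) ×2,  (2; 1,1,1,1),  (2; 1,2,2),  (2; 2),  (3; —),  (3; 1) ×3,  (4; —),  (4; 1),  (4; 2) ×2,  (5; 1) }


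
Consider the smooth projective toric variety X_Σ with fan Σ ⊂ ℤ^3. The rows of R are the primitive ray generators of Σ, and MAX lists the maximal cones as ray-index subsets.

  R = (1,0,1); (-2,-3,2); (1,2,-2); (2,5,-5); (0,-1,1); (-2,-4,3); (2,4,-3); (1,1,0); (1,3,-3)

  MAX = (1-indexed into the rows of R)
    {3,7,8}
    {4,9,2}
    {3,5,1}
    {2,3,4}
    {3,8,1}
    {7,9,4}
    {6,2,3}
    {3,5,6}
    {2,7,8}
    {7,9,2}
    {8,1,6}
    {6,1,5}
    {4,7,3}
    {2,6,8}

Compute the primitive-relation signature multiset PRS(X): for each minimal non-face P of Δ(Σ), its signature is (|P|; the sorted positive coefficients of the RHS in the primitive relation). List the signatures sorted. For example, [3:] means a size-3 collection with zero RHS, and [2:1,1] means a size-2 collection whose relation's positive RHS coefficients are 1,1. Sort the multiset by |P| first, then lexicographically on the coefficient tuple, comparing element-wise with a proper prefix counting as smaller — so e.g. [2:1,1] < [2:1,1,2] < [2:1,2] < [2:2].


20 collections generate NE(X_Σ); each relation:

  {6,7}:  v_{6} + v_{7} = 0  ⇒ sig = [2:]
  {2,5}:  v_{2} + v_{5} = v_{6}  ⇒ sig = [2:1]
  {3,9}:  v_{3} + v_{9} = v_{4}  ⇒ sig = [2:1]
  {5,8}:  v_{5} + v_{8} = v_{1}  ⇒ sig = [2:1]
  {5,9}:  v_{5} + v_{9} = v_{3}  ⇒ sig = [2:1]
  {8,9}:  v_{8} + v_{9} = v_{7}  ⇒ sig = [2:1]
  {1,2}:  v_{1} + v_{2} = v_{6} + v_{8}  ⇒ sig = [2:1,1]
  {1,9}:  v_{1} + v_{9} = v_{3} + v_{8}  ⇒ sig = [2:1,1]
  {4,8}:  v_{4} + v_{8} = v_{3} + v_{7}  ⇒ sig = [2:1,1]
  {5,7}:  v_{5} + v_{7} = v_{3} + v_{8}  ⇒ sig = [2:1,1]
  {6,9}:  v_{6} + v_{9} = v_{2} + v_{3}  ⇒ sig = [2:1,1]
  {1,4}:  v_{1} + v_{4} = 2·v_{3} + v_{8}  ⇒ sig = [2:1,2]
  {1,7}:  v_{1} + v_{7} = v_{3} + 2·v_{8}  ⇒ sig = [2:1,2]
  {4,6}:  v_{4} + v_{6} = v_{2} + 2·v_{3}  ⇒ sig = [2:1,2]
  {4,5}:  v_{4} + v_{5} = 2·v_{3}  ⇒ sig = [2:2]
  {2,3,8}:  v_{2} + v_{3} + v_{8} = 0  ⇒ sig = [3:]
  {2,3,7}:  v_{2} + v_{3} + v_{7} = v_{9}  ⇒ sig = [3:1]
  {3,6,8}:  v_{3} + v_{6} + v_{8} = v_{5}  ⇒ sig = [3:1]
  {1,3,6}:  v_{1} + v_{3} + v_{6} = 2·v_{5}  ⇒ sig = [3:2]
  {2,4,7}:  v_{2} + v_{4} + v_{7} = 2·v_{9}  ⇒ sig = [3:2]

so the primitive-relation signature multiset is
{ [2:],  [2:1] ×5,  [2:1,1] ×5,  [2:1,2] ×3,  [2:2],  [3:],  [3:1] ×2,  [3:2] ×2 }
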